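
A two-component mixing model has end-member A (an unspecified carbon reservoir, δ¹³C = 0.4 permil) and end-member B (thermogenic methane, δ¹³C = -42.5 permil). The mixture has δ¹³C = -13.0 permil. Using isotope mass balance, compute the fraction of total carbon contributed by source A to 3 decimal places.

0.688

δ_mix = f_A·δ_A + (1 − f_A)·δ_B  ⇒  f_A = (δ_mix − δ_B)/(δ_A − δ_B)
f_A = (-13.0 − (-42.5)) / (0.4 − (-42.5))
f_A = 29.5 / 42.9 = 0.6876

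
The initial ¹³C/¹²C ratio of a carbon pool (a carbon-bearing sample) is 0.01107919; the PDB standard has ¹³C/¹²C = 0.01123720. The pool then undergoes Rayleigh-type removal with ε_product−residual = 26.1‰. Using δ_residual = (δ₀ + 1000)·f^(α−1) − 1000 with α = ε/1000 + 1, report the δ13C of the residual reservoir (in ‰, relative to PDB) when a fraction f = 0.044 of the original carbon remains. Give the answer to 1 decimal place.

-91.3‰

δ₀ = (0.01107919/0.01123720 − 1)×1000 = (0.985939 − 1)×1000 = -14.061‰
α − 1 = ε/1000 = 0.0261
f^(α−1) = 0.044^(0.0261) = 0.921710
δ_res = (-14.061 + 1000) × 0.921710 − 1000 = 908.749 − 1000 = -91.25‰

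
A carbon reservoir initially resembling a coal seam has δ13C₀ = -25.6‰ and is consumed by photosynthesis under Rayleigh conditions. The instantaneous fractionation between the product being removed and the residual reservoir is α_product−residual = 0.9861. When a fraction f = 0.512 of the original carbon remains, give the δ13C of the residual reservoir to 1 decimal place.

Rayleigh residual: δ_res = (δ₀ + 1000)·f^(α−1) − 1000
α − 1 = -0.01390
f^(α−1) = 0.512^(-0.01390) = 1.009349
δ_res = (-25.6 + 1000) × 1.009349 − 1000 = 983.509 − 1000 = -16.49‰

-16.5‰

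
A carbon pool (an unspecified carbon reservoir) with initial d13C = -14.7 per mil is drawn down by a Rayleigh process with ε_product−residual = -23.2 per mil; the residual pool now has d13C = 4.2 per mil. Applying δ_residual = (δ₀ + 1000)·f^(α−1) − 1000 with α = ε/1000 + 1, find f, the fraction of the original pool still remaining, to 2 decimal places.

α − 1 = ε/1000 = -0.0232
(δ_res + 1000)/(δ₀ + 1000) = (4.2 + 1000)/(-14.7 + 1000) = 1004.2/985.3 = 1.019182
f = 1.019182^(1/-0.0232) = exp(ln(1.019182)/-0.0232) = exp(0.01900/-0.0232)
f = exp(-0.8190) = 0.4409

0.44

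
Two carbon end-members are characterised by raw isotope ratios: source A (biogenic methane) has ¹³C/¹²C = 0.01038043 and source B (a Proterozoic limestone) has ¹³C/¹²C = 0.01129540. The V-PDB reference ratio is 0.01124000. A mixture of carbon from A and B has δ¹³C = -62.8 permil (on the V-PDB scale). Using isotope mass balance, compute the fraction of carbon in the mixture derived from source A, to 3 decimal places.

δ_A = (0.01038043/0.01124000 − 1)×1000 = (0.923526 − 1)×1000 = -76.474 permil
δ_B = (0.01129540/0.01124000 − 1)×1000 = (1.004929 − 1)×1000 = 4.929 permil
f_A = (δ_mix − δ_B)/(δ_A − δ_B) = (-62.8 − (4.929))/(-76.474 − (4.929))
f_A = -67.729 / -81.403 = 0.8320

0.832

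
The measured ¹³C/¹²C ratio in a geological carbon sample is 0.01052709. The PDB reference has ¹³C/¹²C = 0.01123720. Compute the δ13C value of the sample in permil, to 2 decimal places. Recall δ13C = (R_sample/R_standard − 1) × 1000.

-63.19 permil

δ13C = (R_sample / R_standard − 1) × 1000
R_sample / R_standard = 0.01052709 / 0.01123720 = 0.936807
δ13C = (0.936807 − 1) × 1000 = -63.193 permil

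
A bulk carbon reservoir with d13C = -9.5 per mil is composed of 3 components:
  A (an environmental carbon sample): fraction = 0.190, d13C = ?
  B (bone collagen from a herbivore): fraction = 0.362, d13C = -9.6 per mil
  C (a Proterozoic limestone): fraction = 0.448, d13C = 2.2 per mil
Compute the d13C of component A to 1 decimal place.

-36.9 per mil

Isotope mass balance: δ_bulk = Σ fᵢ·δᵢ.
-9.5 = 0.190×δ_A + 0.362×(-9.6) + 0.448×(2.2)
0.190·δ_A = -9.5 − (-2.490) = -7.010
δ_A = -7.010 / 0.190 = -36.90 per mil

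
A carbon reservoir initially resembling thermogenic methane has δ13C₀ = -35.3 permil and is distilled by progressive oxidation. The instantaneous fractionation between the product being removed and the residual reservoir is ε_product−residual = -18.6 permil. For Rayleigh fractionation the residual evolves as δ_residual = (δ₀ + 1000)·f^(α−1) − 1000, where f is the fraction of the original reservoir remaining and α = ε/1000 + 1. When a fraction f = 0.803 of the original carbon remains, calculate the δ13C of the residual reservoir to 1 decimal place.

-31.4 permil

Rayleigh residual: δ_res = (δ₀ + 1000)·f^(α−1) − 1000
α = ε/1000 + 1 = 0.98140, so α − 1 = -0.01860
f^(α−1) = 0.803^(-0.01860) = 1.004089
δ_res = (-35.3 + 1000) × 1.004089 − 1000 = 968.645 − 1000 = -31.36 permil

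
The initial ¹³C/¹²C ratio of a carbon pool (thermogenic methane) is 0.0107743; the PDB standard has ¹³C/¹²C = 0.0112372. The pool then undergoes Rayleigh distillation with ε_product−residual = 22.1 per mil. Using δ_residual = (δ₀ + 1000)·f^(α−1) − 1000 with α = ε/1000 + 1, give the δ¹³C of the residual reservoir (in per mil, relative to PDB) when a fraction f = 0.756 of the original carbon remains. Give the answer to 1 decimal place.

δ₀ = (0.0107743/0.0112372 − 1)×1000 = (0.958806 − 1)×1000 = -41.194 per mil
α − 1 = ε/1000 = 0.0221
f^(α−1) = 0.756^(0.0221) = 0.993837
δ_res = (-41.194 + 1000) × 0.993837 − 1000 = 952.898 − 1000 = -47.10 per mil

-47.1 per mil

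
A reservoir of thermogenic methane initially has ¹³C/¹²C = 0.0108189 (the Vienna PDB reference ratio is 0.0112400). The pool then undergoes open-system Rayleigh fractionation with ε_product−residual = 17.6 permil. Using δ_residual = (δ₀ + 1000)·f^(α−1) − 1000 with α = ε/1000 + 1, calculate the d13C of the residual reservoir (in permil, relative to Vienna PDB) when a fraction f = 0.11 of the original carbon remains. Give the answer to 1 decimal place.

-74.1 permil

δ₀ = (0.0108189/0.0112400 − 1)×1000 = (0.962536 − 1)×1000 = -37.464 permil
α − 1 = ε/1000 = 0.0176
f^(α−1) = 0.11^(0.0176) = 0.961897
δ_res = (-37.464 + 1000) × 0.961897 − 1000 = 925.860 − 1000 = -74.14 permil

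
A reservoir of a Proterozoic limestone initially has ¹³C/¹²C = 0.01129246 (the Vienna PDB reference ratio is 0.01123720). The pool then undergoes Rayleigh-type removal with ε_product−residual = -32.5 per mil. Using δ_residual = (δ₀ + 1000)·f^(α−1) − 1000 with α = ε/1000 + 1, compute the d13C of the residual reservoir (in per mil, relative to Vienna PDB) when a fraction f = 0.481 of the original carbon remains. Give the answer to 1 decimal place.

δ₀ = (0.01129246/0.01123720 − 1)×1000 = (1.004918 − 1)×1000 = 4.918 per mil
α − 1 = ε/1000 = -0.0325
f^(α−1) = 0.481^(-0.0325) = 1.024072
δ_res = (4.918 + 1000) × 1.024072 − 1000 = 1029.107 − 1000 = 29.11 per mil

29.1 per mil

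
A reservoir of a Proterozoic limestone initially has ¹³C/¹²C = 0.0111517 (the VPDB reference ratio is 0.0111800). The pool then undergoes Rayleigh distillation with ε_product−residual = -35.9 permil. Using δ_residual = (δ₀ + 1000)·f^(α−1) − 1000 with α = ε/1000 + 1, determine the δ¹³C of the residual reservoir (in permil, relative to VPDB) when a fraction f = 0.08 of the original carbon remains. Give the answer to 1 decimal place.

92.1 permil

δ₀ = (0.0111517/0.0111800 − 1)×1000 = (0.997469 − 1)×1000 = -2.531 permil
α − 1 = ε/1000 = -0.0359
f^(α−1) = 0.08^(-0.0359) = 1.094912
δ_res = (-2.531 + 1000) × 1.094912 − 1000 = 1092.140 − 1000 = 92.14 permil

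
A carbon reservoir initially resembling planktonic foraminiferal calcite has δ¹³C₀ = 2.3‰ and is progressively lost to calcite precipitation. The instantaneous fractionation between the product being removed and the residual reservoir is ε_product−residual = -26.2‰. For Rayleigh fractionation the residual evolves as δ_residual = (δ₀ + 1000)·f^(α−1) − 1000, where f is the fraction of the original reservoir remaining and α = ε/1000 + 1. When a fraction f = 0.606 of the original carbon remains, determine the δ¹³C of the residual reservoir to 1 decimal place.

15.5‰

Rayleigh residual: δ_res = (δ₀ + 1000)·f^(α−1) − 1000
α = ε/1000 + 1 = 0.97380, so α − 1 = -0.02620
f^(α−1) = 0.606^(-0.02620) = 1.013209
δ_res = (2.3 + 1000) × 1.013209 − 1000 = 1015.540 − 1000 = 15.54‰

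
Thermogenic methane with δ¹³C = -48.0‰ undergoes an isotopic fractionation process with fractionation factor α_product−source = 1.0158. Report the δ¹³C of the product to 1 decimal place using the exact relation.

-33.0‰

δ_product = (δ_source + 1000)·α − 1000
δ_product = (-48.0 + 1000) × 1.0158 − 1000
δ_product = 967.042 − 1000 = -32.96‰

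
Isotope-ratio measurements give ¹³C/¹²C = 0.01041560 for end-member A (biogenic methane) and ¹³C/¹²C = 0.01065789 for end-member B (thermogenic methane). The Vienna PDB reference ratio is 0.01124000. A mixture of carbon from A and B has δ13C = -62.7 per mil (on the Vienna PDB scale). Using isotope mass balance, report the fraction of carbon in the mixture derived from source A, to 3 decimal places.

0.506

δ_A = (0.01041560/0.01124000 − 1)×1000 = (0.926655 − 1)×1000 = -73.345 per mil
δ_B = (0.01065789/0.01124000 − 1)×1000 = (0.948211 − 1)×1000 = -51.789 per mil
f_A = (δ_mix − δ_B)/(δ_A − δ_B) = (-62.7 − (-51.789))/(-73.345 − (-51.789))
f_A = -10.911 / -21.556 = 0.5062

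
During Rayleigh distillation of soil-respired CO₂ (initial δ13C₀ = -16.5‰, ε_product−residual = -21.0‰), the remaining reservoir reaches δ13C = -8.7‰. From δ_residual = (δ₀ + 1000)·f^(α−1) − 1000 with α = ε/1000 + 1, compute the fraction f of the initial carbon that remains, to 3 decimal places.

α − 1 = ε/1000 = -0.0210
(δ_res + 1000)/(δ₀ + 1000) = (-8.7 + 1000)/(-16.5 + 1000) = 991.3/983.5 = 1.007931
f = 1.007931^(1/-0.0210) = exp(ln(1.007931)/-0.0210) = exp(0.00790/-0.0210)
f = exp(-0.3762) = 0.6865

0.686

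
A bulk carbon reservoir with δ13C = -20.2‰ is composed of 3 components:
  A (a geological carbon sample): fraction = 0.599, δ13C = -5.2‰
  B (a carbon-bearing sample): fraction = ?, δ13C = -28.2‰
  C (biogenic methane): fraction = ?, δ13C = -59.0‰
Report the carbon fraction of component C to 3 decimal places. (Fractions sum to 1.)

0.188

Let f_C and f_B be the unknown fractions; fractions sum to 1 so f_C + f_B = 0.401.
Mass balance: Σ fᵢ·δᵢ = δ_bulk ⇒ f_C·(-59.0) + f_B·(-28.2) = -20.2 − (-3.115) = -17.085
Substitute f_B = 0.401 − f_C:
f_C·(-59.0 − -28.2) = -17.085 − 0.401×(-28.2) = -5.777
f_C = -5.777 / -30.8 = 0.1876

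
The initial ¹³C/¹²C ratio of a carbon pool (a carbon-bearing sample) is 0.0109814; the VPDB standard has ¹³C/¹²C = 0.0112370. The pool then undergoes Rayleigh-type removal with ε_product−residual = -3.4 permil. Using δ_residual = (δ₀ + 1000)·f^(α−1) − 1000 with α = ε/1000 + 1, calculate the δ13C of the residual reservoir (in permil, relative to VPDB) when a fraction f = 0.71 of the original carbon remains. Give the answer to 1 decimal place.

δ₀ = (0.0109814/0.0112370 − 1)×1000 = (0.977254 − 1)×1000 = -22.746 permil
α − 1 = ε/1000 = -0.0034
f^(α−1) = 0.71^(-0.0034) = 1.001165
δ_res = (-22.746 + 1000) × 1.001165 − 1000 = 978.392 − 1000 = -21.61 permil

-21.6 permil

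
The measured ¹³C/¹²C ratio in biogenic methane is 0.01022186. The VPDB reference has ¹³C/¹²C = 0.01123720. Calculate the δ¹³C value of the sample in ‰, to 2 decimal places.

-90.36‰

δ¹³C = (R_sample / R_standard − 1) × 1000
R_sample / R_standard = 0.01022186 / 0.01123720 = 0.909645
δ¹³C = (0.909645 − 1) × 1000 = -90.355‰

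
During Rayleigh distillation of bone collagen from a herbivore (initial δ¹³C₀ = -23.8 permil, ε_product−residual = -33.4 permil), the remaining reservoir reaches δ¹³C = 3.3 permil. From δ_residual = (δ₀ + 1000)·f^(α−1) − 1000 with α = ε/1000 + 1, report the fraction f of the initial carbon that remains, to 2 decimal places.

0.44

α − 1 = ε/1000 = -0.0334
(δ_res + 1000)/(δ₀ + 1000) = (3.3 + 1000)/(-23.8 + 1000) = 1003.3/976.2 = 1.027761
f = 1.027761^(1/-0.0334) = exp(ln(1.027761)/-0.0334) = exp(0.02738/-0.0334)
f = exp(-0.8198) = 0.4405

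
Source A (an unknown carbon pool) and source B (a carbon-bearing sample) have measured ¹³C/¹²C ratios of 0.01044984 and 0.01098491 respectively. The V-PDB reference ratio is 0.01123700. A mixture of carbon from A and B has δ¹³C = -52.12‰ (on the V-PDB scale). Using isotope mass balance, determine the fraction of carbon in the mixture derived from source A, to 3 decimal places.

δ_A = (0.01044984/0.01123700 − 1)×1000 = (0.929949 − 1)×1000 = -70.051‰
δ_B = (0.01098491/0.01123700 − 1)×1000 = (0.977566 − 1)×1000 = -22.434‰
f_A = (δ_mix − δ_B)/(δ_A − δ_B) = (-52.12 − (-22.434))/(-70.051 − (-22.434))
f_A = -29.686 / -47.617 = 0.6234

0.623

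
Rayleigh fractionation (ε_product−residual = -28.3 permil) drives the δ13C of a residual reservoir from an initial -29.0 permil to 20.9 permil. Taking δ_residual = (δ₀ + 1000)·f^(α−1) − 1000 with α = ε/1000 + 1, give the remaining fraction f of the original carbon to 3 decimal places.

0.170

α − 1 = ε/1000 = -0.0283
(δ_res + 1000)/(δ₀ + 1000) = (20.9 + 1000)/(-29.0 + 1000) = 1020.9/971.0 = 1.051390
f = 1.051390^(1/-0.0283) = exp(ln(1.051390)/-0.0283) = exp(0.05011/-0.0283)
f = exp(-1.7708) = 0.1702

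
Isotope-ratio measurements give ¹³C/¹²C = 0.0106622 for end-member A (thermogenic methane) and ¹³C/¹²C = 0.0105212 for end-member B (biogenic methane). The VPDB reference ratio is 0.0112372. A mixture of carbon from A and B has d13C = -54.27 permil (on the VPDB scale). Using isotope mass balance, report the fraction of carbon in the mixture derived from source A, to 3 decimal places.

0.753

δ_A = (0.0106622/0.0112372 − 1)×1000 = (0.948831 − 1)×1000 = -51.169 permil
δ_B = (0.0105212/0.0112372 − 1)×1000 = (0.936283 − 1)×1000 = -63.717 permil
f_A = (δ_mix − δ_B)/(δ_A − δ_B) = (-54.27 − (-63.717))/(-51.169 − (-63.717))
f_A = 9.447 / 12.548 = 0.7529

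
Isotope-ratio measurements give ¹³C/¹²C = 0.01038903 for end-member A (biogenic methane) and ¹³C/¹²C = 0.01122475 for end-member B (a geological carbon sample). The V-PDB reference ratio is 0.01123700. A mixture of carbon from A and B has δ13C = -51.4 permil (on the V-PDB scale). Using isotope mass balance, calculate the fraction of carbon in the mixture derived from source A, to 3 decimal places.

δ_A = (0.01038903/0.01123700 − 1)×1000 = (0.924538 − 1)×1000 = -75.462 permil
δ_B = (0.01122475/0.01123700 − 1)×1000 = (0.998910 − 1)×1000 = -1.090 permil
f_A = (δ_mix − δ_B)/(δ_A − δ_B) = (-51.4 − (-1.090))/(-75.462 − (-1.090))
f_A = -50.310 / -74.372 = 0.6765

0.676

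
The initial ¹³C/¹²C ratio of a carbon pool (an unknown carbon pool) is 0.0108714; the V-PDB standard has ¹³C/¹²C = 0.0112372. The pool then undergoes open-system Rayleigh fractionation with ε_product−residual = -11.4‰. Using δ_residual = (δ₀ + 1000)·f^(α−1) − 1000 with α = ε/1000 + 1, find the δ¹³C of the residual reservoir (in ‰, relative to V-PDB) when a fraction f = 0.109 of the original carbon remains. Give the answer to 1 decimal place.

δ₀ = (0.0108714/0.0112372 − 1)×1000 = (0.967447 − 1)×1000 = -32.553‰
α − 1 = ε/1000 = -0.0114
f^(α−1) = 0.109^(-0.0114) = 1.025589
δ_res = (-32.553 + 1000) × 1.025589 − 1000 = 992.203 − 1000 = -7.80‰

-7.8‰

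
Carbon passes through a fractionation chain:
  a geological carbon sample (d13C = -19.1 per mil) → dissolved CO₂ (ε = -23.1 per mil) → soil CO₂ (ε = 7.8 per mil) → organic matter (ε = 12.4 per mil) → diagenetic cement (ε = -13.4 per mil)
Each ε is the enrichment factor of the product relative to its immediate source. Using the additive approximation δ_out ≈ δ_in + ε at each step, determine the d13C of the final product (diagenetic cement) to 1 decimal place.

-35.4 per mil

step 1: δ ≈ -19.1 + (-23.1) = -42.2 per mil
step 2: δ ≈ -42.2 + (7.8) = -34.4 per mil
step 3: δ ≈ -34.4 + (12.4) = -22.0 per mil
step 4: δ ≈ -22.0 + (-13.4) = -35.4 per mil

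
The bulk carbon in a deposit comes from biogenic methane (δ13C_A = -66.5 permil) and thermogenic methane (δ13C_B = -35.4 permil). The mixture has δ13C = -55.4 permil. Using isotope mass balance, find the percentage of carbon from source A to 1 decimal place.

64.3%

δ_mix = f_A·δ_A + (1 − f_A)·δ_B  ⇒  f_A = (δ_mix − δ_B)/(δ_A − δ_B)
f_A = (-55.4 − (-35.4)) / (-66.5 − (-35.4))
f_A = -20.0 / -31.1 = 0.6431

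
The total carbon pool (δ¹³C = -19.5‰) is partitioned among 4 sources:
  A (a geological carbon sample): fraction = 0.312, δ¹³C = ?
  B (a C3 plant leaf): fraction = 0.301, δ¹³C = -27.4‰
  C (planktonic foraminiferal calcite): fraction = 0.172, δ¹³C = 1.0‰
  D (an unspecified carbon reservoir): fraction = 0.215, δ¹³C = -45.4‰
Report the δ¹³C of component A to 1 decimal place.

Isotope mass balance: δ_bulk = Σ fᵢ·δᵢ.
-19.5 = 0.312×δ_A + 0.301×(-27.4) + 0.172×(1.0) + 0.215×(-45.4)
0.312·δ_A = -19.5 − (-17.836) = -1.664
δ_A = -1.664 / 0.312 = -5.33‰

-5.3‰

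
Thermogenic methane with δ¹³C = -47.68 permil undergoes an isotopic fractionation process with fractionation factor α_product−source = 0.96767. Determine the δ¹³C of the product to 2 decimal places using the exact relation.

δ_product = (δ_source + 1000)·α − 1000
δ_product = (-47.68 + 1000) × 0.96767 − 1000
δ_product = 921.531 − 1000 = -78.469 permil

-78.47 permil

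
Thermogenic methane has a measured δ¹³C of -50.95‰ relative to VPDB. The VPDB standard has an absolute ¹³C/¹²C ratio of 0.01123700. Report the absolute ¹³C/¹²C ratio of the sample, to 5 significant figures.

R_sample = R_standard × (δ¹³C/1000 + 1)
R_sample = 0.01123700 × (-50.95/1000 + 1) = 0.01123700 × 0.949050
R_sample = 0.0106645

0.010664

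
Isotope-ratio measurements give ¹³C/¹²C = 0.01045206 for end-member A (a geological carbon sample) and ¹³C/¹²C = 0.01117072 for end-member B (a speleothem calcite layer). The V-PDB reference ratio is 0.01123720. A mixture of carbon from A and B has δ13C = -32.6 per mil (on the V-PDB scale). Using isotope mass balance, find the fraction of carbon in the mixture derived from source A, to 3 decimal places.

0.417

δ_A = (0.01045206/0.01123720 − 1)×1000 = (0.930130 − 1)×1000 = -69.870 per mil
δ_B = (0.01117072/0.01123720 − 1)×1000 = (0.994084 − 1)×1000 = -5.916 per mil
f_A = (δ_mix − δ_B)/(δ_A − δ_B) = (-32.6 − (-5.916))/(-69.870 − (-5.916))
f_A = -26.684 / -63.954 = 0.4172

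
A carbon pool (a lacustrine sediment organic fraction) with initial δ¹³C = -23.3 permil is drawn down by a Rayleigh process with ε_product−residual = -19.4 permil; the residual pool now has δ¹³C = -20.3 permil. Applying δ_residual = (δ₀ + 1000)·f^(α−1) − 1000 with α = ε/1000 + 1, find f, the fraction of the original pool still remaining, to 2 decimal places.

α − 1 = ε/1000 = -0.0194
(δ_res + 1000)/(δ₀ + 1000) = (-20.3 + 1000)/(-23.3 + 1000) = 979.7/976.7 = 1.003072
f = 1.003072^(1/-0.0194) = exp(ln(1.003072)/-0.0194) = exp(0.00307/-0.0194)
f = exp(-0.1581) = 0.8538

0.85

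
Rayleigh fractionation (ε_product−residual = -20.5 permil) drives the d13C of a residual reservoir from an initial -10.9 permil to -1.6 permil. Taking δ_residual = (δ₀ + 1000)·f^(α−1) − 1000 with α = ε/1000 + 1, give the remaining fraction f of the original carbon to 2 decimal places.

0.63

α − 1 = ε/1000 = -0.0205
(δ_res + 1000)/(δ₀ + 1000) = (-1.6 + 1000)/(-10.9 + 1000) = 998.4/989.1 = 1.009402
f = 1.009402^(1/-0.0205) = exp(ln(1.009402)/-0.0205) = exp(0.00936/-0.0205)
f = exp(-0.4565) = 0.6335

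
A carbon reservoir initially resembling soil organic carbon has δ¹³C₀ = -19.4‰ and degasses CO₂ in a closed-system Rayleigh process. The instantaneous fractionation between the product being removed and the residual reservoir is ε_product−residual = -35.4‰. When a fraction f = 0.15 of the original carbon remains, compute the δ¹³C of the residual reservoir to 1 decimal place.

48.7‰

Rayleigh residual: δ_res = (δ₀ + 1000)·f^(α−1) − 1000
α = ε/1000 + 1 = 0.96460, so α − 1 = -0.03540
f^(α−1) = 0.15^(-0.03540) = 1.069464
δ_res = (-19.4 + 1000) × 1.069464 − 1000 = 1048.717 − 1000 = 48.72‰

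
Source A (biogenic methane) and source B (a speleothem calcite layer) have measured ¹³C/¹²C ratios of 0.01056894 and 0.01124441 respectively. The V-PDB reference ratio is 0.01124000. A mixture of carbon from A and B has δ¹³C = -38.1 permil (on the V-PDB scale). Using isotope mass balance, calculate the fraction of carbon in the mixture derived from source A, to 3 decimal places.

0.641

δ_A = (0.01056894/0.01124000 − 1)×1000 = (0.940297 − 1)×1000 = -59.703 permil
δ_B = (0.01124441/0.01124000 − 1)×1000 = (1.000392 − 1)×1000 = 0.392 permil
f_A = (δ_mix − δ_B)/(δ_A − δ_B) = (-38.1 − (0.392))/(-59.703 − (0.392))
f_A = -38.492 / -60.095 = 0.6405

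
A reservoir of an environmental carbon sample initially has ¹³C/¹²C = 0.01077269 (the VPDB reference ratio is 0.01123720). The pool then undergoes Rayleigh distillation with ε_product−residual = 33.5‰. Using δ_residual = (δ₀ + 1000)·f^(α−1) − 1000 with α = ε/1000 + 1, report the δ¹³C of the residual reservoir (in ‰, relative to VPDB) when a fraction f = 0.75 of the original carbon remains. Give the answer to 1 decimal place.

-50.5‰

δ₀ = (0.01077269/0.01123720 − 1)×1000 = (0.958663 − 1)×1000 = -41.337‰
α − 1 = ε/1000 = 0.0335
f^(α−1) = 0.75^(0.0335) = 0.990409
δ_res = (-41.337 + 1000) × 0.990409 − 1000 = 949.469 − 1000 = -50.53‰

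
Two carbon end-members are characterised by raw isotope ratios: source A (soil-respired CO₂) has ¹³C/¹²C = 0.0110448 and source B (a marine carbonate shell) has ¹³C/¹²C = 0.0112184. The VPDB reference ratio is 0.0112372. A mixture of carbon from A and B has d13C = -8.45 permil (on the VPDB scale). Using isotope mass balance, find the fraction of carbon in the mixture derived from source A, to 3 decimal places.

0.439

δ_A = (0.0110448/0.0112372 − 1)×1000 = (0.982878 − 1)×1000 = -17.122 permil
δ_B = (0.0112184/0.0112372 − 1)×1000 = (0.998327 − 1)×1000 = -1.673 permil
f_A = (δ_mix − δ_B)/(δ_A − δ_B) = (-8.45 − (-1.673))/(-17.122 − (-1.673))
f_A = -6.777 / -15.449 = 0.4387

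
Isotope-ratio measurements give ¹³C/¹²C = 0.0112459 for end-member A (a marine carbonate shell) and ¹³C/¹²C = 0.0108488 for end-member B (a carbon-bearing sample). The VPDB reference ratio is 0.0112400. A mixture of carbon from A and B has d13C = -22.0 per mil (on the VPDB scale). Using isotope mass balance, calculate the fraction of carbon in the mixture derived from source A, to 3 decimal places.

δ_A = (0.0112459/0.0112400 − 1)×1000 = (1.000525 − 1)×1000 = 0.525 per mil
δ_B = (0.0108488/0.0112400 − 1)×1000 = (0.965196 − 1)×1000 = -34.804 per mil
f_A = (δ_mix − δ_B)/(δ_A − δ_B) = (-22.0 − (-34.804))/(0.525 − (-34.804))
f_A = 12.804 / 35.329 = 0.3624

0.362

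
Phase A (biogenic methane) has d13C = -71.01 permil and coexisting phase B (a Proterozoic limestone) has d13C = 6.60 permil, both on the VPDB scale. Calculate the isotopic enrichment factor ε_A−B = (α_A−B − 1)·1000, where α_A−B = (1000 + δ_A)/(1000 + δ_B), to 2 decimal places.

α_A−B = (1000 + -71.01) / (1000 + 6.60) = 928.99 / 1006.60 = 0.922899
ε_A−B = (0.922899 − 1) × 1000 = -77.101 permil
(The approximation ε ≈ δ_A − δ_B would give -77.61 permil.)

-77.10 permil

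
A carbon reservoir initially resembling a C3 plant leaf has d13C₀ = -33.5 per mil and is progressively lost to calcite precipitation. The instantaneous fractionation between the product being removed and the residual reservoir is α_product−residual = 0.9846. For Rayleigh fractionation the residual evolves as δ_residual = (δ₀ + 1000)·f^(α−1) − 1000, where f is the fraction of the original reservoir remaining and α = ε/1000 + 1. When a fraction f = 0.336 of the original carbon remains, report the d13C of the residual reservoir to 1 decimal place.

Rayleigh residual: δ_res = (δ₀ + 1000)·f^(α−1) − 1000
α − 1 = -0.01540
f^(α−1) = 0.336^(-0.01540) = 1.016938
δ_res = (-33.5 + 1000) × 1.016938 − 1000 = 982.870 − 1000 = -17.13 per mil

-17.1 per mil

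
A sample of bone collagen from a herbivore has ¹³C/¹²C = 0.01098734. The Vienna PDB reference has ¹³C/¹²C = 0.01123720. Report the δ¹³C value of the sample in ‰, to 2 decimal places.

-22.24‰

δ¹³C = (R_sample / R_standard − 1) × 1000
R_sample / R_standard = 0.01098734 / 0.01123720 = 0.977765
δ¹³C = (0.977765 − 1) × 1000 = -22.235‰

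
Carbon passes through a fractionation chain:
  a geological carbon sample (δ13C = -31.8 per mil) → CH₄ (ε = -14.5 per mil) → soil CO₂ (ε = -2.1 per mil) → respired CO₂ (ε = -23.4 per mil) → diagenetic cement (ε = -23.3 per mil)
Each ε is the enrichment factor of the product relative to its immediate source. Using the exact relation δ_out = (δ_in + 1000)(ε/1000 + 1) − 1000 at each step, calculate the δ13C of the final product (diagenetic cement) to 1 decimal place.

-91.8 per mil

step 1: δ = (-31.80 + 1000)·(-14.5/1000 + 1) − 1000 = -45.84 per mil
step 2: δ = (-45.84 + 1000)·(-2.1/1000 + 1) − 1000 = -47.84 per mil
step 3: δ = (-47.84 + 1000)·(-23.4/1000 + 1) − 1000 = -70.12 per mil
step 4: δ = (-70.12 + 1000)·(-23.3/1000 + 1) − 1000 = -91.79 per mil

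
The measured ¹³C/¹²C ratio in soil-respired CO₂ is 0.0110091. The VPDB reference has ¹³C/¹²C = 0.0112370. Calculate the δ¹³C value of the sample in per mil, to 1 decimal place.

-20.3 per mil

δ¹³C = (R_sample / R_standard − 1) × 1000
R_sample / R_standard = 0.0110091 / 0.0112370 = 0.979719
δ¹³C = (0.979719 − 1) × 1000 = -20.28 per mil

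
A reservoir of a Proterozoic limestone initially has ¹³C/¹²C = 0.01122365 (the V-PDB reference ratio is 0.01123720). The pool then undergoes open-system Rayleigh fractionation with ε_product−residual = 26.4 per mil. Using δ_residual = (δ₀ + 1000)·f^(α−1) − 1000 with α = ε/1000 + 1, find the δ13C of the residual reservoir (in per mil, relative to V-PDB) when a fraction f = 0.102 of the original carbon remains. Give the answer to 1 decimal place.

δ₀ = (0.01122365/0.01123720 − 1)×1000 = (0.998794 − 1)×1000 = -1.206 per mil
α − 1 = ε/1000 = 0.0264
f^(α−1) = 0.102^(0.0264) = 0.941515
δ_res = (-1.206 + 1000) × 0.941515 − 1000 = 940.379 − 1000 = -59.62 per mil

-59.6 per mil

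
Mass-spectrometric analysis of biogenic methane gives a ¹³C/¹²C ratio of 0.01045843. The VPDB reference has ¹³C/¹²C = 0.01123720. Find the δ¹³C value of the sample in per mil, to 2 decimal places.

-69.30 per mil

δ¹³C = (R_sample / R_standard − 1) × 1000
R_sample / R_standard = 0.01045843 / 0.01123720 = 0.930697
δ¹³C = (0.930697 − 1) × 1000 = -69.303 per mil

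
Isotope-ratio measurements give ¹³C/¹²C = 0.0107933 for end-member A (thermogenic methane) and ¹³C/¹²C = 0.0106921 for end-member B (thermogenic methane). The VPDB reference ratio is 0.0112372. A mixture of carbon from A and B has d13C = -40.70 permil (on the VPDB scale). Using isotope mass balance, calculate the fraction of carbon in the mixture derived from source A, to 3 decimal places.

δ_A = (0.0107933/0.0112372 − 1)×1000 = (0.960497 − 1)×1000 = -39.503 permil
δ_B = (0.0106921/0.0112372 − 1)×1000 = (0.951491 − 1)×1000 = -48.509 permil
f_A = (δ_mix − δ_B)/(δ_A − δ_B) = (-40.70 − (-48.509))/(-39.503 − (-48.509))
f_A = 7.809 / 9.006 = 0.8671

0.867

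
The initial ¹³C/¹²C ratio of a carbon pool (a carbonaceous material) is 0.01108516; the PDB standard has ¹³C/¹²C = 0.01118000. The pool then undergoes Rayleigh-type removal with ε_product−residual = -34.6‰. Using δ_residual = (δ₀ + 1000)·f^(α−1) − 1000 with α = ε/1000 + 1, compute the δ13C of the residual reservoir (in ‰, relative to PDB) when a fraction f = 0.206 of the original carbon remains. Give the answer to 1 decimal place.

δ₀ = (0.01108516/0.01118000 − 1)×1000 = (0.991517 − 1)×1000 = -8.483‰
α − 1 = ε/1000 = -0.0346
f^(α−1) = 0.206^(-0.0346) = 1.056185
δ_res = (-8.483 + 1000) × 1.056185 − 1000 = 1047.226 − 1000 = 47.23‰

47.2‰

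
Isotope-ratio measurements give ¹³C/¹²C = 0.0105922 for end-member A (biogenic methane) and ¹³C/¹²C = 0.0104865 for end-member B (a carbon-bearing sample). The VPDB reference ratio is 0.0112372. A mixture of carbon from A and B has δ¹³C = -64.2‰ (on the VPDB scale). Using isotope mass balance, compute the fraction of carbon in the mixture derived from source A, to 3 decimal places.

0.277

δ_A = (0.0105922/0.0112372 − 1)×1000 = (0.942601 − 1)×1000 = -57.399‰
δ_B = (0.0104865/0.0112372 − 1)×1000 = (0.933195 − 1)×1000 = -66.805‰
f_A = (δ_mix − δ_B)/(δ_A − δ_B) = (-64.2 − (-66.805))/(-57.399 − (-66.805))
f_A = 2.605 / 9.406 = 0.2769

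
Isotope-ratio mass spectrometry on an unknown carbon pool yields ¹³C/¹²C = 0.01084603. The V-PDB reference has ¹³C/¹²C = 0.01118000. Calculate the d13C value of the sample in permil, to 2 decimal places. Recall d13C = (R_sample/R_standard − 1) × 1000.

-29.87 permil

d13C = (R_sample / R_standard − 1) × 1000
R_sample / R_standard = 0.01084603 / 0.01118000 = 0.970128
d13C = (0.970128 − 1) × 1000 = -29.872 permil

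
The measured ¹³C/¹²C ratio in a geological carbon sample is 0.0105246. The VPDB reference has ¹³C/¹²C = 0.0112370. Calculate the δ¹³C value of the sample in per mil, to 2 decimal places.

-63.40 per mil

δ¹³C = (R_sample / R_standard − 1) × 1000
R_sample / R_standard = 0.0105246 / 0.0112370 = 0.936602
δ¹³C = (0.936602 − 1) × 1000 = -63.398 per mil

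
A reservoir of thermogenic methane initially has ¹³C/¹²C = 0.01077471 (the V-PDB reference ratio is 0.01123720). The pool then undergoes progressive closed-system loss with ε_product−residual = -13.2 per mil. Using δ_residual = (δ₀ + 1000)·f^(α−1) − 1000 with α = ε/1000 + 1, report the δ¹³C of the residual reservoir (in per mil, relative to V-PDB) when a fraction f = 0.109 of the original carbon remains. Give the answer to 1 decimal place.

-12.7 per mil

δ₀ = (0.01077471/0.01123720 − 1)×1000 = (0.958843 − 1)×1000 = -41.157 per mil
α − 1 = ε/1000 = -0.0132
f^(α−1) = 0.109^(-0.0132) = 1.029689
δ_res = (-41.157 + 1000) × 1.029689 − 1000 = 987.310 − 1000 = -12.69 per mil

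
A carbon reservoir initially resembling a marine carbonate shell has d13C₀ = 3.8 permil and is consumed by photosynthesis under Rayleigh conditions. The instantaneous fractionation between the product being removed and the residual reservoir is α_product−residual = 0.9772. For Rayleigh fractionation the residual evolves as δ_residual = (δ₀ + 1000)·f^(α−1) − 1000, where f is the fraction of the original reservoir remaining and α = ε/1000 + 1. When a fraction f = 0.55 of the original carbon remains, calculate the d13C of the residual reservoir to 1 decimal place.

Rayleigh residual: δ_res = (δ₀ + 1000)·f^(α−1) − 1000
α − 1 = -0.02280
f^(α−1) = 0.55^(-0.02280) = 1.013724
δ_res = (3.8 + 1000) × 1.013724 − 1000 = 1017.576 − 1000 = 17.58 permil

17.6 permil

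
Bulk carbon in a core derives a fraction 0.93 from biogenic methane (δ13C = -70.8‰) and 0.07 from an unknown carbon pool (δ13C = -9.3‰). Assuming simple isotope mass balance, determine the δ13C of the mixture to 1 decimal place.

-66.5‰

δ_mix = f_A·δ_A + f_B·δ_B
δ_mix = 0.93 × (-70.8) + 0.07 × (-9.3)
δ_mix = -65.84 + -0.65 = -66.49‰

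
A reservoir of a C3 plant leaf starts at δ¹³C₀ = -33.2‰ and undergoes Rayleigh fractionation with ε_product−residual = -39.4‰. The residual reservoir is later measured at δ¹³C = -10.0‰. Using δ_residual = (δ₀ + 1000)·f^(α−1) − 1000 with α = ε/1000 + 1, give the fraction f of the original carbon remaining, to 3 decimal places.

0.548

α − 1 = ε/1000 = -0.0394
(δ_res + 1000)/(δ₀ + 1000) = (-10.0 + 1000)/(-33.2 + 1000) = 990.0/966.8 = 1.023997
f = 1.023997^(1/-0.0394) = exp(ln(1.023997)/-0.0394) = exp(0.02371/-0.0394)
f = exp(-0.6019) = 0.5478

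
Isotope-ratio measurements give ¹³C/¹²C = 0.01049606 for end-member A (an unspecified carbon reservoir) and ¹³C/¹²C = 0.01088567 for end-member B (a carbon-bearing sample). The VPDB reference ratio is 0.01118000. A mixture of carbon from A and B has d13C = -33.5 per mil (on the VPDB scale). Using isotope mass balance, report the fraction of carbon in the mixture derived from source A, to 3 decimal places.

δ_A = (0.01049606/0.01118000 − 1)×1000 = (0.938825 − 1)×1000 = -61.175 per mil
δ_B = (0.01088567/0.01118000 − 1)×1000 = (0.973674 − 1)×1000 = -26.326 per mil
f_A = (δ_mix − δ_B)/(δ_A − δ_B) = (-33.5 − (-26.326))/(-61.175 − (-26.326))
f_A = -7.174 / -34.849 = 0.2058

0.206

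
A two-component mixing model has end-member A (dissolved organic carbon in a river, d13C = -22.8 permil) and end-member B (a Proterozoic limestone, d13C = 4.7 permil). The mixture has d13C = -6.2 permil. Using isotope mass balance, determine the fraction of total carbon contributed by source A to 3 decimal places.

0.396

δ_mix = f_A·δ_A + (1 − f_A)·δ_B  ⇒  f_A = (δ_mix − δ_B)/(δ_A − δ_B)
f_A = (-6.2 − (4.7)) / (-22.8 − (4.7))
f_A = -10.9 / -27.5 = 0.3964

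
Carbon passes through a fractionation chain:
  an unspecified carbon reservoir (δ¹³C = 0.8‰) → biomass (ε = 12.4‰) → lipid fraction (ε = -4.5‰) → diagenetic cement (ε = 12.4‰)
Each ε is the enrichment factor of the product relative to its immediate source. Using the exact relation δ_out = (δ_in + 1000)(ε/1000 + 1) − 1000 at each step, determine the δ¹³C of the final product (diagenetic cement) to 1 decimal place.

21.2‰

step 1: δ = (0.80 + 1000)·(12.4/1000 + 1) − 1000 = 13.21‰
step 2: δ = (13.21 + 1000)·(-4.5/1000 + 1) − 1000 = 8.65‰
step 3: δ = (8.65 + 1000)·(12.4/1000 + 1) − 1000 = 21.16‰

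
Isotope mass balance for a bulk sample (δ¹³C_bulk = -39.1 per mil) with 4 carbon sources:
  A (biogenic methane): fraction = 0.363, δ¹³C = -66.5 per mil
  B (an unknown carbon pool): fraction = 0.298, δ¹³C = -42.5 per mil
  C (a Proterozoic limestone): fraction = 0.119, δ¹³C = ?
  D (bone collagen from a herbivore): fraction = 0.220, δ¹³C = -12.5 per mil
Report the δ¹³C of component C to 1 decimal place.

3.8 per mil

Isotope mass balance: δ_bulk = Σ fᵢ·δᵢ.
-39.1 = 0.363×(-66.5) + 0.298×(-42.5) + 0.119×δ_C + 0.220×(-12.5)
0.119·δ_C = -39.1 − (-39.554) = 0.454
δ_C = 0.454 / 0.119 = 3.82 per mil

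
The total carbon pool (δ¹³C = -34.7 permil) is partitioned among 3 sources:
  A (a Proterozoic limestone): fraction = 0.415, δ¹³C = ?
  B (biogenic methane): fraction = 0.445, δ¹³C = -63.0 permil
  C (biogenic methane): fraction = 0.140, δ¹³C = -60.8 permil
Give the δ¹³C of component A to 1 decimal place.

Isotope mass balance: δ_bulk = Σ fᵢ·δᵢ.
-34.7 = 0.415×δ_A + 0.445×(-63.0) + 0.140×(-60.8)
0.415·δ_A = -34.7 − (-36.547) = 1.847
δ_A = 1.847 / 0.415 = 4.45 permil

4.5 permil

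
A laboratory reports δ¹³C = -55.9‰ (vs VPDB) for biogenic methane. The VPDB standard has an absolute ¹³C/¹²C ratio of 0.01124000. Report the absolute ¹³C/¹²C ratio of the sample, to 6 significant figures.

R_sample = R_standard × (δ¹³C/1000 + 1)
R_sample = 0.01124000 × (-55.9/1000 + 1) = 0.01124000 × 0.944100
R_sample = 0.0106117

0.0106117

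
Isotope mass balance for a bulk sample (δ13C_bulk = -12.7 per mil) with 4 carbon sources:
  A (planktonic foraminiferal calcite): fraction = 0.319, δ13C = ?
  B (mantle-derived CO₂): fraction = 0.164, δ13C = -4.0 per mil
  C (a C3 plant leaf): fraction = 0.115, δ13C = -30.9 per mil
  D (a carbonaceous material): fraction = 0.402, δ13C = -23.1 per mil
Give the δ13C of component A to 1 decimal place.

2.5 per mil

Isotope mass balance: δ_bulk = Σ fᵢ·δᵢ.
-12.7 = 0.319×δ_A + 0.164×(-4.0) + 0.115×(-30.9) + 0.402×(-23.1)
0.319·δ_A = -12.7 − (-13.496) = 0.796
δ_A = 0.796 / 0.319 = 2.49 per mil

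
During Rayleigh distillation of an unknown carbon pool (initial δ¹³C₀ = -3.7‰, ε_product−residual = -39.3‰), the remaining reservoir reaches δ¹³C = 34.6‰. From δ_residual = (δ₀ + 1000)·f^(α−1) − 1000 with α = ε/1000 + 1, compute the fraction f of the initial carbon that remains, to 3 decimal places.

0.383

α − 1 = ε/1000 = -0.0393
(δ_res + 1000)/(δ₀ + 1000) = (34.6 + 1000)/(-3.7 + 1000) = 1034.6/996.3 = 1.038442
f = 1.038442^(1/-0.0393) = exp(ln(1.038442)/-0.0393) = exp(0.03772/-0.0393)
f = exp(-0.9598) = 0.3830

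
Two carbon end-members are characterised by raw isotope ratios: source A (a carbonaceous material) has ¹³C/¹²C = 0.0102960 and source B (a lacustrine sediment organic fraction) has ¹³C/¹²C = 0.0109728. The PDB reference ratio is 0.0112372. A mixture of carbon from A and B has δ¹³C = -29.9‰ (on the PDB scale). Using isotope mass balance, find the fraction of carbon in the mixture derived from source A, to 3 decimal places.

0.106

δ_A = (0.0102960/0.0112372 − 1)×1000 = (0.916242 − 1)×1000 = -83.758‰
δ_B = (0.0109728/0.0112372 − 1)×1000 = (0.976471 − 1)×1000 = -23.529‰
f_A = (δ_mix − δ_B)/(δ_A − δ_B) = (-29.9 − (-23.529))/(-83.758 − (-23.529))
f_A = -6.371 / -60.229 = 0.1058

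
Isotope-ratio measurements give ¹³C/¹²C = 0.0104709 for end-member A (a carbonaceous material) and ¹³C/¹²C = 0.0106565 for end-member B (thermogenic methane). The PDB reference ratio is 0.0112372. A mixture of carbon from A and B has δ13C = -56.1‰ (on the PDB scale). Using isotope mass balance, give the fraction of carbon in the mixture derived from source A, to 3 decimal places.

0.268

δ_A = (0.0104709/0.0112372 − 1)×1000 = (0.931807 − 1)×1000 = -68.193‰
δ_B = (0.0106565/0.0112372 − 1)×1000 = (0.948323 − 1)×1000 = -51.677‰
f_A = (δ_mix − δ_B)/(δ_A − δ_B) = (-56.1 − (-51.677))/(-68.193 − (-51.677))
f_A = -4.423 / -16.517 = 0.2678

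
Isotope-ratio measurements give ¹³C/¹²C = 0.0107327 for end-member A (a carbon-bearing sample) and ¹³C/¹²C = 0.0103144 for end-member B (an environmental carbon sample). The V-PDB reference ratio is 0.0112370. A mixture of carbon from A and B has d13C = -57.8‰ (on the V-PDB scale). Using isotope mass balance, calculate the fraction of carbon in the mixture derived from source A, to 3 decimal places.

0.653

δ_A = (0.0107327/0.0112370 − 1)×1000 = (0.955121 − 1)×1000 = -44.879‰
δ_B = (0.0103144/0.0112370 − 1)×1000 = (0.917896 − 1)×1000 = -82.104‰
f_A = (δ_mix − δ_B)/(δ_A − δ_B) = (-57.8 − (-82.104))/(-44.879 − (-82.104))
f_A = 24.304 / 37.225 = 0.6529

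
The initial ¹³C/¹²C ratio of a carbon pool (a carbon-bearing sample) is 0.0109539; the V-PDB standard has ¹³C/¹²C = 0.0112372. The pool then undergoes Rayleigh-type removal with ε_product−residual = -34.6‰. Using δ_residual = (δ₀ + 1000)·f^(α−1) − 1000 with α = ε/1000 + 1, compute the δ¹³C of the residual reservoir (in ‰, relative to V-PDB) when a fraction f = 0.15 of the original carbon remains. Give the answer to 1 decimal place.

δ₀ = (0.0109539/0.0112372 − 1)×1000 = (0.974789 − 1)×1000 = -25.211‰
α − 1 = ε/1000 = -0.0346
f^(α−1) = 0.15^(-0.0346) = 1.067843
δ_res = (-25.211 + 1000) × 1.067843 − 1000 = 1040.921 − 1000 = 40.92‰

40.9‰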